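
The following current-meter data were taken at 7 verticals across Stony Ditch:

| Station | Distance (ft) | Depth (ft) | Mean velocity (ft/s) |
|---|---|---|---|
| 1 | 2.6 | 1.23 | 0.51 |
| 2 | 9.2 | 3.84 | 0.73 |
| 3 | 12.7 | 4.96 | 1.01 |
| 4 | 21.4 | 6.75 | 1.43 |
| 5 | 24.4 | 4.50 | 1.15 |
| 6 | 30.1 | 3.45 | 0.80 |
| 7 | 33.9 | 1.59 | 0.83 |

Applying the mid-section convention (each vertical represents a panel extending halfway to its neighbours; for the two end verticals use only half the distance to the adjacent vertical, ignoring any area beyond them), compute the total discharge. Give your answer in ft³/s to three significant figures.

w_1 = (9.2 − 2.6)/2 = 3.3 ft; q_1 = 0.51 × 1.23 × 3.3 = 2.070 ft³/s
w_2 = (12.7 − 2.6)/2 = 5.05 ft; q_2 = 0.73 × 3.84 × 5.05 = 14.16 ft³/s
w_3 = (21.4 − 9.2)/2 = 6.1 ft; q_3 = 1.01 × 4.96 × 6.1 = 30.56 ft³/s
w_4 = (24.4 − 12.7)/2 = 5.85 ft; q_4 = 1.43 × 6.75 × 5.85 = 56.47 ft³/s
w_5 = (30.1 − 21.4)/2 = 4.35 ft; q_5 = 1.15 × 4.50 × 4.35 = 22.51 ft³/s
w_6 = (33.9 − 24.4)/2 = 4.75 ft; q_6 = 0.80 × 3.45 × 4.75 = 13.11 ft³/s
w_7 = (33.9 − 30.1)/2 = 1.9 ft; q_7 = 0.83 × 1.59 × 1.9 = 2.507 ft³/s
Q = Σ qᵢ = 141.4 ft³/s

141 ft³/s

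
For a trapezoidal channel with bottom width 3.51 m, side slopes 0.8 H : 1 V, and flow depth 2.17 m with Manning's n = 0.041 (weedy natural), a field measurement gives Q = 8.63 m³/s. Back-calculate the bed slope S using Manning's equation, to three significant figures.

A = (b + z·y)·y = (3.51 + 0.8×2.17)×2.17 = 11.38 m²
P = b + 2y√(1+z²) = 3.51 + 2×2.17×√(1+0.8²) = 9.068 m
R = A/P = 11.38/9.068 = 1.255 m
S = (Q·n / (1·A·R^(2/3)))² = (8.63×0.041 / (1×11.38×1.164))² = 0.0007134

0.000713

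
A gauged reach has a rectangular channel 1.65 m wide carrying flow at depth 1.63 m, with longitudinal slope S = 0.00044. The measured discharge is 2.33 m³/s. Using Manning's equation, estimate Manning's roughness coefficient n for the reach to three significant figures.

A = b·y = 1.65 × 1.63 = 2.690 m²
P = b + 2y = 1.65 + 2×1.63 = 4.910 m
R = A/P = 2.690/4.910 = 0.5478 m
n = (1/Q)·A·R^(2/3)·S^(1/2) = (1/2.33) × 2.690 × 0.6695 × 0.02098 = 0.01621

0.0162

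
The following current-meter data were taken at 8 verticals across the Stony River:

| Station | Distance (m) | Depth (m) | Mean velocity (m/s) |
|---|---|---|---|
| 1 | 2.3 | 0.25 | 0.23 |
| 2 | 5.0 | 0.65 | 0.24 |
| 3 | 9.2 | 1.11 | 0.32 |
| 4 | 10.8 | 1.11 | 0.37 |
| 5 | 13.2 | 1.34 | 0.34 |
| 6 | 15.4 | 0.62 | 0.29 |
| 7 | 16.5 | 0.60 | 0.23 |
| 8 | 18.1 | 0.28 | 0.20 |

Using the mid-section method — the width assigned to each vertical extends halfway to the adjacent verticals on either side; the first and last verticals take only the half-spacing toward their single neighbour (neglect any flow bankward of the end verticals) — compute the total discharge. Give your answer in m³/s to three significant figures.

4.04 m³/s

w_1 = (5.0 − 2.3)/2 = 1.35 m; q_1 = 0.23 × 0.25 × 1.35 = 0.07763 m³/s
w_2 = (9.2 − 2.3)/2 = 3.45 m; q_2 = 0.24 × 0.65 × 3.45 = 0.5382 m³/s
w_3 = (10.8 − 5.0)/2 = 2.9 m; q_3 = 0.32 × 1.11 × 2.9 = 1.030 m³/s
w_4 = (13.2 − 9.2)/2 = 2 m; q_4 = 0.37 × 1.11 × 2 = 0.8214 m³/s
w_5 = (15.4 − 10.8)/2 = 2.3 m; q_5 = 0.34 × 1.34 × 2.3 = 1.048 m³/s
w_6 = (16.5 − 13.2)/2 = 1.65 m; q_6 = 0.29 × 0.62 × 1.65 = 0.2967 m³/s
w_7 = (18.1 − 15.4)/2 = 1.35 m; q_7 = 0.23 × 0.60 × 1.35 = 0.1863 m³/s
w_8 = (18.1 − 16.5)/2 = 0.8 m; q_8 = 0.20 × 0.28 × 0.8 = 0.04480 m³/s
Q = Σ qᵢ = 4.043 m³/s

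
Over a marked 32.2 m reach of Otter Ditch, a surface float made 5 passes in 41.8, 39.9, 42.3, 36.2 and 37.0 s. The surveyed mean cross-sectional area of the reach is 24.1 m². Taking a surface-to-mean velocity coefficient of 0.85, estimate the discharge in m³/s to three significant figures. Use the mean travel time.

t̄ = (41.8 + 39.9 + 42.3 + 36.2 + 37.0) / 5 = 39.44 s
v_surface = L / t̄ = 32.2 / 39.44 = 0.8164 m/s
v_mean = 0.85 × 0.8164 = 0.6940 m/s
Q = A × v_mean = 24.1 × 0.6940 = 16.72 m³/s

16.7 m³/s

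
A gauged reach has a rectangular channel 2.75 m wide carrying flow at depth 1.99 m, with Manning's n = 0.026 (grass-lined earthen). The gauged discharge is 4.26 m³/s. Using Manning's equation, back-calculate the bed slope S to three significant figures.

0.000540

A = b·y = 2.75 × 1.99 = 5.473 m²
P = b + 2y = 2.75 + 2×1.99 = 6.730 m
R = A/P = 5.473/6.730 = 0.8132 m
S = (Q·n / (1·A·R^(2/3)))² = (4.26×0.026 / (1×5.473×0.8712))² = 0.0005397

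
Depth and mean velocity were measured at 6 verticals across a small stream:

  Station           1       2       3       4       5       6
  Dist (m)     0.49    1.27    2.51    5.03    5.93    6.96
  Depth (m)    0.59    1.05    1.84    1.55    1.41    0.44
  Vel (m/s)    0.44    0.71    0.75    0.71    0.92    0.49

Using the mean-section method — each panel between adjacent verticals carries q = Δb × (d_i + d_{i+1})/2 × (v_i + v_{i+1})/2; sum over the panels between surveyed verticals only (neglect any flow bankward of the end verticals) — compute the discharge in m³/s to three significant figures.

6.55 m³/s

Panel 1-2: Δb = 0.78 m, d̄ = (0.59+1.05)/2 = 0.82, v̄ = (0.44+0.71)/2 = 0.575 → q = 0.78×0.82×0.575 = 0.3678 m³/s
Panel 2-3: Δb = 1.24 m, d̄ = (1.05+1.84)/2 = 1.445, v̄ = (0.71+0.75)/2 = 0.73 → q = 1.24×1.445×0.73 = 1.308 m³/s
Panel 3-4: Δb = 2.52 m, d̄ = (1.84+1.55)/2 = 1.695, v̄ = (0.75+0.71)/2 = 0.73 → q = 2.52×1.695×0.73 = 3.118 m³/s
Panel 4-5: Δb = 0.9 m, d̄ = (1.55+1.41)/2 = 1.48, v̄ = (0.71+0.92)/2 = 0.815 → q = 0.9×1.48×0.815 = 1.086 m³/s
Panel 5-6: Δb = 1.03 m, d̄ = (1.41+0.44)/2 = 0.925, v̄ = (0.92+0.49)/2 = 0.705 → q = 1.03×0.925×0.705 = 0.6717 m³/s
Q = Σ q = 6.551 m³/s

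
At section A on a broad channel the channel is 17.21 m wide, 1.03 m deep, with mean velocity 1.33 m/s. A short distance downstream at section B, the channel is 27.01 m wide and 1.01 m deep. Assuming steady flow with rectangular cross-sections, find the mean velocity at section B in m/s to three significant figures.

0.864 m/s

Q = A₁V₁ = (17.21×1.03) × 1.33 = 23.58 m³/s
A₂ = 27.01 × 1.01 = 27.28 m²
V₂ = Q/A₂ = 23.58/27.28 = 0.8642 m/s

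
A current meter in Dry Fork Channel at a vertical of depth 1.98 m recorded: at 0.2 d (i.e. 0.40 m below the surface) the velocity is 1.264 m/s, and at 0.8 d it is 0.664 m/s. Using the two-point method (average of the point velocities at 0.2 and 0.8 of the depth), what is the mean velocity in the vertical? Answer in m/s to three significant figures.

v̄ = (1.264 + 0.664) / 2 = 0.9640 m/s

0.964 m/s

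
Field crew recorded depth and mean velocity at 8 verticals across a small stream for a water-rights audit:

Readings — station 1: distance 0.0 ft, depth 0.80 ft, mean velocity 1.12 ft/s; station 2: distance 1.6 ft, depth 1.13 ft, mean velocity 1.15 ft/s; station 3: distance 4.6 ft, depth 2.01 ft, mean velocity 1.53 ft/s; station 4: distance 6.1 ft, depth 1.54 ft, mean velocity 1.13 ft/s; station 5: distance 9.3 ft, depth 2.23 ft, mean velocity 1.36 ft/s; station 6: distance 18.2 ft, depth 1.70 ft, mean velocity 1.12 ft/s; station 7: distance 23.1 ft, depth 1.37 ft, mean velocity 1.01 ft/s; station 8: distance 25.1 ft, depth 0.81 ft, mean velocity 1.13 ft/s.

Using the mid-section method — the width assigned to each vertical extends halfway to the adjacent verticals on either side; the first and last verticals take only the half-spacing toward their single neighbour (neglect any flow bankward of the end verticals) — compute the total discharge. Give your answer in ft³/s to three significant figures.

51.9 ft³/s

w_1 = (1.6 − 0.0)/2 = 0.8 ft; q_1 = 1.12 × 0.80 × 0.8 = 0.7168 ft³/s
w_2 = (4.6 − 0.0)/2 = 2.3 ft; q_2 = 1.15 × 1.13 × 2.3 = 2.989 ft³/s
w_3 = (6.1 − 1.6)/2 = 2.25 ft; q_3 = 1.53 × 2.01 × 2.25 = 6.919 ft³/s
w_4 = (9.3 − 4.6)/2 = 2.35 ft; q_4 = 1.13 × 1.54 × 2.35 = 4.089 ft³/s
w_5 = (18.2 − 6.1)/2 = 6.05 ft; q_5 = 1.36 × 2.23 × 6.05 = 18.35 ft³/s
w_6 = (23.1 − 9.3)/2 = 6.9 ft; q_6 = 1.12 × 1.70 × 6.9 = 13.14 ft³/s
w_7 = (25.1 − 18.2)/2 = 3.45 ft; q_7 = 1.01 × 1.37 × 3.45 = 4.774 ft³/s
w_8 = (25.1 − 23.1)/2 = 1 ft; q_8 = 1.13 × 0.81 × 1 = 0.9153 ft³/s
Q = Σ qᵢ = 51.89 ft³/s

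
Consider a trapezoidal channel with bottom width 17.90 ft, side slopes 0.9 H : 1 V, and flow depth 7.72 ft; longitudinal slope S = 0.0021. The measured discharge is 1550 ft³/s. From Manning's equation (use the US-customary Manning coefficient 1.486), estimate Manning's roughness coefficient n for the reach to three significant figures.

A = (b + z·y)·y = (17.90 + 0.9×7.72)×7.72 = 191.8 ft²
P = b + 2y√(1+z²) = 17.90 + 2×7.72×√(1+0.9²) = 38.67 ft
R = A/P = 191.8/38.67 = 4.960 ft
n = (1.486/Q)·A·R^(2/3)·S^(1/2) = (1.486/1550) × 191.8 × 2.909 × 0.04583 = 0.02451

0.0245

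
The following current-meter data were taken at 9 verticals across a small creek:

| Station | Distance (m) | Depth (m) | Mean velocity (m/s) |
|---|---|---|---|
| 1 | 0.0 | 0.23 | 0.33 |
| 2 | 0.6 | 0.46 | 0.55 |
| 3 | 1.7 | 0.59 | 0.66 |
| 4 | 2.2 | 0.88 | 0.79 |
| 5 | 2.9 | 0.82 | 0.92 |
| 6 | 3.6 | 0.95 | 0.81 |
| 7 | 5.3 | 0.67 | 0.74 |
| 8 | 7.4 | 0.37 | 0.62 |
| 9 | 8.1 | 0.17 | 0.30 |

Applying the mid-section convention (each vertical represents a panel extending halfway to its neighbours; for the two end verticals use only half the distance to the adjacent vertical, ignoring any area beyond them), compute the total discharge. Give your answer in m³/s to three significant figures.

w_1 = (0.6 − 0.0)/2 = 0.3 m; q_1 = 0.33 × 0.23 × 0.3 = 0.02277 m³/s
w_2 = (1.7 − 0.0)/2 = 0.85 m; q_2 = 0.55 × 0.46 × 0.85 = 0.2151 m³/s
w_3 = (2.2 − 0.6)/2 = 0.8 m; q_3 = 0.66 × 0.59 × 0.8 = 0.3115 m³/s
w_4 = (2.9 − 1.7)/2 = 0.6 m; q_4 = 0.79 × 0.88 × 0.6 = 0.4171 m³/s
w_5 = (3.6 − 2.2)/2 = 0.7 m; q_5 = 0.92 × 0.82 × 0.7 = 0.5281 m³/s
w_6 = (5.3 − 2.9)/2 = 1.2 m; q_6 = 0.81 × 0.95 × 1.2 = 0.9234 m³/s
w_7 = (7.4 − 3.6)/2 = 1.9 m; q_7 = 0.74 × 0.67 × 1.9 = 0.9420 m³/s
w_8 = (8.1 − 5.3)/2 = 1.4 m; q_8 = 0.62 × 0.37 × 1.4 = 0.3212 m³/s
w_9 = (8.1 − 7.4)/2 = 0.35 m; q_9 = 0.30 × 0.17 × 0.35 = 0.01785 m³/s
Q = Σ qᵢ = 3.699 m³/s

3.70 m³/s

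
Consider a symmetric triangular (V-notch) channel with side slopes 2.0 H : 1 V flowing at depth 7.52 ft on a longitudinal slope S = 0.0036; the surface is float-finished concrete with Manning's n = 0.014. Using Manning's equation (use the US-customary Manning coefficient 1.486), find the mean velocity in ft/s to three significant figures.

14.3 ft/s

A = z·y² = 2.0×7.52² = 113.1 ft²
P = 2y√(1+z²) = 2×7.52×√(1+2.0²) = 33.63 ft
R = A/P = 113.1/33.63 = 3.363 ft
Q = (1.486/n)·A·R^(2/3)·S^(1/2) = (1.486/0.014) × 113.1 × 3.363^(2/3) × 0.0036^(1/2) = 1617 ft³/s
V = Q/A = 1617/113.1 = 14.30 ft/s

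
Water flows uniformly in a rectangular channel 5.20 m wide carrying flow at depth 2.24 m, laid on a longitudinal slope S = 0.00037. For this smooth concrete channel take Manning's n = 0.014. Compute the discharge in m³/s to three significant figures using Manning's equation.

A = b·y = 5.20 × 2.24 = 11.65 m²
P = b + 2y = 5.20 + 2×2.24 = 9.680 m
R = A/P = 11.65/9.680 = 1.203 m
Q = (1/n)·A·R^(2/3)·S^(1/2) = (1/0.014) × 11.65 × 1.203^(2/3) × 0.00037^(1/2) = 18.11 m³/s

18.1 m³/s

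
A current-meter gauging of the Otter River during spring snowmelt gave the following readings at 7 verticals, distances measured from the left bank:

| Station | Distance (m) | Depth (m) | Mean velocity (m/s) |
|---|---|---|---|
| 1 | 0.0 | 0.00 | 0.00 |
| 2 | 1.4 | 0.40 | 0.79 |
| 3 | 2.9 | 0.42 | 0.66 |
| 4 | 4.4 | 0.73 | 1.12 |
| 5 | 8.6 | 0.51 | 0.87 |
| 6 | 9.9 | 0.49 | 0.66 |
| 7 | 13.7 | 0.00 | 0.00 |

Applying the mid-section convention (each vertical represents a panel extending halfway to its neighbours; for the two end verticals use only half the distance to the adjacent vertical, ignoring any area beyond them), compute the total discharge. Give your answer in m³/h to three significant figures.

18900 m³/h

w_2 = (2.9 − 0.0)/2 = 1.45 m; q_2 = 0.79 × 0.40 × 1.45 = 0.4582 m³/s
w_3 = (4.4 − 1.4)/2 = 1.5 m; q_3 = 0.66 × 0.42 × 1.5 = 0.4158 m³/s
w_4 = (8.6 − 2.9)/2 = 2.85 m; q_4 = 1.12 × 0.73 × 2.85 = 2.330 m³/s
w_5 = (9.9 − 4.4)/2 = 2.75 m; q_5 = 0.87 × 0.51 × 2.75 = 1.220 m³/s
w_6 = (13.7 − 8.6)/2 = 2.55 m; q_6 = 0.66 × 0.49 × 2.55 = 0.8247 m³/s
Stations 1, 7 contribute zero (depth or velocity is 0).
Q = Σ qᵢ = 5.249 m³/s
= 5.249 × 3600 = 18900 m³/h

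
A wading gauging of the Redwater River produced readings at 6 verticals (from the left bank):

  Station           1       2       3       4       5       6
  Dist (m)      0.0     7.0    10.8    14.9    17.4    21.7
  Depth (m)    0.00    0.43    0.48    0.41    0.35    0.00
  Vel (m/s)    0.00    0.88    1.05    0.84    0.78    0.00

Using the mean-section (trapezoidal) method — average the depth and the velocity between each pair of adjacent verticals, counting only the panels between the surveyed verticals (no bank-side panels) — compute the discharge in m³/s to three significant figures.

5.12 m³/s

Panel 1-2: Δb = 7 m, d̄ = (0.00+0.43)/2 = 0.215, v̄ = (0.00+0.88)/2 = 0.44 → q = 7×0.215×0.44 = 0.6622 m³/s
Panel 2-3: Δb = 3.8 m, d̄ = (0.43+0.48)/2 = 0.455, v̄ = (0.88+1.05)/2 = 0.965 → q = 3.8×0.455×0.965 = 1.668 m³/s
Panel 3-4: Δb = 4.1 m, d̄ = (0.48+0.41)/2 = 0.445, v̄ = (1.05+0.84)/2 = 0.945 → q = 4.1×0.445×0.945 = 1.724 m³/s
Panel 4-5: Δb = 2.5 m, d̄ = (0.41+0.35)/2 = 0.38, v̄ = (0.84+0.78)/2 = 0.81 → q = 2.5×0.38×0.81 = 0.7695 m³/s
Panel 5-6: Δb = 4.3 m, d̄ = (0.35+0.00)/2 = 0.175, v̄ = (0.78+0.00)/2 = 0.39 → q = 4.3×0.175×0.39 = 0.2935 m³/s
Q = Σ q = 5.118 m³/s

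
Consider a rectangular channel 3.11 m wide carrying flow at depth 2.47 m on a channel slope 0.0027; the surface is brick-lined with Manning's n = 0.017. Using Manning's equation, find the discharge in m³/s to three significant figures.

22.8 m³/s

A = b·y = 3.11 × 2.47 = 7.682 m²
P = b + 2y = 3.11 + 2×2.47 = 8.050 m
R = A/P = 7.682/8.050 = 0.9542 m
Q = (1/n)·A·R^(2/3)·S^(1/2) = (1/0.017) × 7.682 × 0.9542^(2/3) × 0.0027^(1/2) = 22.76 m³/s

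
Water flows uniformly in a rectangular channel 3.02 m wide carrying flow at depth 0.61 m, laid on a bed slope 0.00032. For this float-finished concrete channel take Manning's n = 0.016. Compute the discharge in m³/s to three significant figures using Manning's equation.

A = b·y = 3.02 × 0.61 = 1.842 m²
P = b + 2y = 3.02 + 2×0.61 = 4.240 m
R = A/P = 1.842/4.240 = 0.4345 m
Q = (1/n)·A·R^(2/3)·S^(1/2) = (1/0.016) × 1.842 × 0.4345^(2/3) × 0.00032^(1/2) = 1.182 m³/s

1.18 m³/s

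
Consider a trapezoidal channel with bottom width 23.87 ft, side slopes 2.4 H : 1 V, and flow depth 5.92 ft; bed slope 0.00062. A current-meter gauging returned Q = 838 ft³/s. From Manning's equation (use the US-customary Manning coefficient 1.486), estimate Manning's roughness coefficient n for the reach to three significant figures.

A = (b + z·y)·y = (23.87 + 2.4×5.92)×5.92 = 225.4 ft²
P = b + 2y√(1+z²) = 23.87 + 2×5.92×√(1+2.4²) = 54.65 ft
R = A/P = 225.4/54.65 = 4.125 ft
n = (1.486/Q)·A·R^(2/3)·S^(1/2) = (1.486/838) × 225.4 × 2.572 × 0.02490 = 0.02560

0.0256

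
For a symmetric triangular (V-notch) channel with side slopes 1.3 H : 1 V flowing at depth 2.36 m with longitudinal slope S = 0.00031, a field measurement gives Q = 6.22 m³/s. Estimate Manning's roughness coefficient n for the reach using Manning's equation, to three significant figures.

0.0196

A = z·y² = 1.3×2.36² = 7.240 m²
P = 2y√(1+z²) = 2×2.36×√(1+1.3²) = 7.741 m
R = A/P = 7.240/7.741 = 0.9353 m
n = (1/Q)·A·R^(2/3)·S^(1/2) = (1/6.22) × 7.240 × 0.9564 × 0.01761 = 0.01960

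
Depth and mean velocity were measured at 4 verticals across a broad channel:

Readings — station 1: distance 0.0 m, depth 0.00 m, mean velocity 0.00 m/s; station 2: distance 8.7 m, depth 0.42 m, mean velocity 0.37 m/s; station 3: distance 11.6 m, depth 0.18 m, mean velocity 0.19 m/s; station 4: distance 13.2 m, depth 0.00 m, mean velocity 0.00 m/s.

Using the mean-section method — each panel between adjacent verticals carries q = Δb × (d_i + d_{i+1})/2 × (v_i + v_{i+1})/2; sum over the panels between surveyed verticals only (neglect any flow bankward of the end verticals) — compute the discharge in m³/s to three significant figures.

Panel 1-2: Δb = 8.7 m, d̄ = (0.00+0.42)/2 = 0.21, v̄ = (0.00+0.37)/2 = 0.185 → q = 8.7×0.21×0.185 = 0.3380 m³/s
Panel 2-3: Δb = 2.9 m, d̄ = (0.42+0.18)/2 = 0.3, v̄ = (0.37+0.19)/2 = 0.28 → q = 2.9×0.3×0.28 = 0.2436 m³/s
Panel 3-4: Δb = 1.6 m, d̄ = (0.18+0.00)/2 = 0.09, v̄ = (0.19+0.00)/2 = 0.095 → q = 1.6×0.09×0.095 = 0.01368 m³/s
Q = Σ q = 0.5953 m³/s

0.595 m³/s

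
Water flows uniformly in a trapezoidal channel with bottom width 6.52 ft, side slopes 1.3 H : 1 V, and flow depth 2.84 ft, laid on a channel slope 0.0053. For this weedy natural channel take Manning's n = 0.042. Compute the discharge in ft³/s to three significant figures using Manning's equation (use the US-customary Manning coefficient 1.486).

A = (b + z·y)·y = (6.52 + 1.3×2.84)×2.84 = 29.00 ft²
P = b + 2y√(1+z²) = 6.52 + 2×2.84×√(1+1.3²) = 15.84 ft
R = A/P = 29.00/15.84 = 1.831 ft
Q = (1.486/n)·A·R^(2/3)·S^(1/2) = (1.486/0.042) × 29.00 × 1.831^(2/3) × 0.0053^(1/2) = 111.8 ft³/s

112 ft³/s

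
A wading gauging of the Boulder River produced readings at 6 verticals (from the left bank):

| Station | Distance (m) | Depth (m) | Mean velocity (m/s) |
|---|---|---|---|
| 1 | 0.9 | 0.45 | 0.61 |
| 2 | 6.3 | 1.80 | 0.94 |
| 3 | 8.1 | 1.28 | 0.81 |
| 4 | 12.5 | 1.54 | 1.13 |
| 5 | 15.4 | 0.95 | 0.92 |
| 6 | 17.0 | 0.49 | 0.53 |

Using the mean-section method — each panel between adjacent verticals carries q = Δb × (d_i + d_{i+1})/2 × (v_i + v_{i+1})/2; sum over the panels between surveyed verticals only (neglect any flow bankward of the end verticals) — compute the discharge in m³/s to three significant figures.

17.7 m³/s

Panel 1-2: Δb = 5.4 m, d̄ = (0.45+1.80)/2 = 1.125, v̄ = (0.61+0.94)/2 = 0.775 → q = 5.4×1.125×0.775 = 4.708 m³/s
Panel 2-3: Δb = 1.8 m, d̄ = (1.80+1.28)/2 = 1.54, v̄ = (0.94+0.81)/2 = 0.875 → q = 1.8×1.54×0.875 = 2.426 m³/s
Panel 3-4: Δb = 4.4 m, d̄ = (1.28+1.54)/2 = 1.41, v̄ = (0.81+1.13)/2 = 0.97 → q = 4.4×1.41×0.97 = 6.018 m³/s
Panel 4-5: Δb = 2.9 m, d̄ = (1.54+0.95)/2 = 1.245, v̄ = (1.13+0.92)/2 = 1.025 → q = 2.9×1.245×1.025 = 3.701 m³/s
Panel 5-6: Δb = 1.6 m, d̄ = (0.95+0.49)/2 = 0.72, v̄ = (0.92+0.53)/2 = 0.725 → q = 1.6×0.72×0.725 = 0.8352 m³/s
Q = Σ q = 17.69 m³/s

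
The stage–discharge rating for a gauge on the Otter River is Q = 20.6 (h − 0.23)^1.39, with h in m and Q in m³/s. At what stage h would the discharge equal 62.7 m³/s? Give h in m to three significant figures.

h − h₀ = (Q/C)^(1/b) = (62.7/20.6)^(1/1.39) = 2.227 m
h = 0.23 + 2.227 = 2.457 m

2.46 m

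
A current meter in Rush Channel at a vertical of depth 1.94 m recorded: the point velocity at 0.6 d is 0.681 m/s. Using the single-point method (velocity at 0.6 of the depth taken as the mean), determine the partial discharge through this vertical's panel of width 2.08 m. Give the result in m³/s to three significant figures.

v̄ = v₀.₆ = 0.681 m/s
q = v̄ × d × w = 0.6810 × 1.94 × 2.08 = 2.748 m³/s

2.75 m³/s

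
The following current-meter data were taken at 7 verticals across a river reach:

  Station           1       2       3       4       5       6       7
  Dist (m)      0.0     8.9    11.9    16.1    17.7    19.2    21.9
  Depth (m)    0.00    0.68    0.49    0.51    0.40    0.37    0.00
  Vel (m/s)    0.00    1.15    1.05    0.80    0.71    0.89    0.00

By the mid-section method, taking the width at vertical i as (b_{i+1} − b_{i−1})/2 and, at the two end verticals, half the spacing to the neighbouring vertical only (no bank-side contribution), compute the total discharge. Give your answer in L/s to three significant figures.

8820 L/s

w_2 = (11.9 − 0.0)/2 = 5.95 m; q_2 = 1.15 × 0.68 × 5.95 = 4.653 m³/s
w_3 = (16.1 − 8.9)/2 = 3.6 m; q_3 = 1.05 × 0.49 × 3.6 = 1.852 m³/s
w_4 = (17.7 − 11.9)/2 = 2.9 m; q_4 = 0.80 × 0.51 × 2.9 = 1.183 m³/s
w_5 = (19.2 − 16.1)/2 = 1.55 m; q_5 = 0.71 × 0.40 × 1.55 = 0.4402 m³/s
w_6 = (21.9 − 17.7)/2 = 2.1 m; q_6 = 0.89 × 0.37 × 2.1 = 0.6915 m³/s
Stations 1, 7 contribute zero (depth or velocity is 0).
Q = Σ qᵢ = 8.820 m³/s
= 8.820 × 1000 = 8820 L/s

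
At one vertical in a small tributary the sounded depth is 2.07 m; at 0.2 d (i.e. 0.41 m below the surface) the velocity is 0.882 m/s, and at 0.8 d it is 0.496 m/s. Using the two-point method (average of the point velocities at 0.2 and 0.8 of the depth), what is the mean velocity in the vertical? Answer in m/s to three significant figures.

v̄ = (0.882 + 0.496) / 2 = 0.6890 m/s

0.689 m/s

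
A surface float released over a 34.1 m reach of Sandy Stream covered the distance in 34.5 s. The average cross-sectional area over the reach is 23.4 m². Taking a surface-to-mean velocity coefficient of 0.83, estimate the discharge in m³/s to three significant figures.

v_surface = L / t̄ = 34.1 / 34.5 = 0.9884 m/s
v_mean = 0.83 × 0.9884 = 0.8204 m/s
Q = A × v_mean = 23.4 × 0.8204 = 19.20 m³/s

19.2 m³/s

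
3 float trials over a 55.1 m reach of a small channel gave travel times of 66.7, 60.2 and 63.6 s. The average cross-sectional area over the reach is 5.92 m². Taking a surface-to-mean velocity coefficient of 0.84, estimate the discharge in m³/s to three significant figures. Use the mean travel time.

t̄ = (66.7 + 60.2 + 63.6) / 3 = 63.5 s
v_surface = L / t̄ = 55.1 / 63.5 = 0.8677 m/s
v_mean = 0.84 × 0.8677 = 0.7289 m/s
Q = A × v_mean = 5.92 × 0.7289 = 4.315 m³/s

4.31 m³/s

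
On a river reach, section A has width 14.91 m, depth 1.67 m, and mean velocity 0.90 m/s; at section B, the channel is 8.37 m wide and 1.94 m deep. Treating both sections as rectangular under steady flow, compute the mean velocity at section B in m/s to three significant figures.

1.38 m/s

Q = A₁V₁ = (14.91×1.67) × 0.90 = 22.41 m³/s
A₂ = 8.37 × 1.94 = 16.24 m²
V₂ = Q/A₂ = 22.41/16.24 = 1.380 m/s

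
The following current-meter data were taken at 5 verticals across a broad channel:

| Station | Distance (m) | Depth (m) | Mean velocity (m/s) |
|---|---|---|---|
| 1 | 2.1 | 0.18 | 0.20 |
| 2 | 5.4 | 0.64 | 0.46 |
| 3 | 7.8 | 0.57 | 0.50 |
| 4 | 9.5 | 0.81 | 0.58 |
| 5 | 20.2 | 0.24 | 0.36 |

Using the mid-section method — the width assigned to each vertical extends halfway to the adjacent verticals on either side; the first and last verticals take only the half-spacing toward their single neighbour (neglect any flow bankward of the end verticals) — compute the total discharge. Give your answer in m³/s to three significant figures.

4.86 m³/s

w_1 = (5.4 − 2.1)/2 = 1.65 m; q_1 = 0.20 × 0.18 × 1.65 = 0.05940 m³/s
w_2 = (7.8 − 2.1)/2 = 2.85 m; q_2 = 0.46 × 0.64 × 2.85 = 0.8390 m³/s
w_3 = (9.5 − 5.4)/2 = 2.05 m; q_3 = 0.50 × 0.57 × 2.05 = 0.5843 m³/s
w_4 = (20.2 − 7.8)/2 = 6.2 m; q_4 = 0.58 × 0.81 × 6.2 = 2.913 m³/s
w_5 = (20.2 − 9.5)/2 = 5.35 m; q_5 = 0.36 × 0.24 × 5.35 = 0.4622 m³/s
Q = Σ qᵢ = 4.858 m³/s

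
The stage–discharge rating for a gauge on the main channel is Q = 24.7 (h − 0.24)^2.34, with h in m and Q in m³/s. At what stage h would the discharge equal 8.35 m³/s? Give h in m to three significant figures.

h − h₀ = (Q/C)^(1/b) = (8.35/24.7)^(1/2.34) = 0.6291 m
h = 0.24 + 0.6291 = 0.8691 m

0.869 m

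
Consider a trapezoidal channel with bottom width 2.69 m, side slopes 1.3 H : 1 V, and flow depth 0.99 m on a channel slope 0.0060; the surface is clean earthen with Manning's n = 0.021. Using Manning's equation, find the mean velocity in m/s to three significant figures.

A = (b + z·y)·y = (2.69 + 1.3×0.99)×0.99 = 3.937 m²
P = b + 2y√(1+z²) = 2.69 + 2×0.99×√(1+1.3²) = 5.937 m
R = A/P = 3.937/5.937 = 0.6631 m
Q = (1/n)·A·R^(2/3)·S^(1/2) = (1/0.021) × 3.937 × 0.6631^(2/3) × 0.0060^(1/2) = 11.04 m³/s
V = Q/A = 11.04/3.937 = 2.805 m/s

2.80 m/s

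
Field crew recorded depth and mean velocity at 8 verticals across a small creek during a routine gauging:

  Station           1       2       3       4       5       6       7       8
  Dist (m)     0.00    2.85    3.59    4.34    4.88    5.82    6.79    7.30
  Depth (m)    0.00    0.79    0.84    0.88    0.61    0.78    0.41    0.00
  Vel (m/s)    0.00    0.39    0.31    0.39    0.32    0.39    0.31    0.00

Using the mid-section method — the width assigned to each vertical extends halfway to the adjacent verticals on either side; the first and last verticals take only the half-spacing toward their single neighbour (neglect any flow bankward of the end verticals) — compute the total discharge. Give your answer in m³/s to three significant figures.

1.50 m³/s

w_2 = (3.59 − 0.00)/2 = 1.795 m; q_2 = 0.39 × 0.79 × 1.795 = 0.5530 m³/s
w_3 = (4.34 − 2.85)/2 = 0.745 m; q_3 = 0.31 × 0.84 × 0.745 = 0.1940 m³/s
w_4 = (4.88 − 3.59)/2 = 0.645 m; q_4 = 0.39 × 0.88 × 0.645 = 0.2214 m³/s
w_5 = (5.82 − 4.34)/2 = 0.74 m; q_5 = 0.32 × 0.61 × 0.74 = 0.1444 m³/s
w_6 = (6.79 − 4.88)/2 = 0.955 m; q_6 = 0.39 × 0.78 × 0.955 = 0.2905 m³/s
w_7 = (7.30 − 5.82)/2 = 0.74 m; q_7 = 0.31 × 0.41 × 0.74 = 0.09405 m³/s
Stations 1, 8 contribute zero (depth or velocity is 0).
Q = Σ qᵢ = 1.497 m³/s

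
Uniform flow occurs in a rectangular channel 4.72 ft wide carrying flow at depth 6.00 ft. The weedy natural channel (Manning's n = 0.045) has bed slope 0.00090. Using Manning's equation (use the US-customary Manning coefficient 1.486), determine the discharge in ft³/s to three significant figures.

A = b·y = 4.72 × 6.00 = 28.32 ft²
P = b + 2y = 4.72 + 2×6.00 = 16.72 ft
R = A/P = 28.32/16.72 = 1.694 ft
Q = (1.486/n)·A·R^(2/3)·S^(1/2) = (1.486/0.045) × 28.32 × 1.694^(2/3) × 0.00090^(1/2) = 39.87 ft³/s

39.9 ft³/s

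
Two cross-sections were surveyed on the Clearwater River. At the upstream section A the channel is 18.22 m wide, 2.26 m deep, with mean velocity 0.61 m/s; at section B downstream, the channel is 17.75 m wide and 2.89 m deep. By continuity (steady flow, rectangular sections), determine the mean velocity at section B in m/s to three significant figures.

0.490 m/s

Q = A₁V₁ = (18.22×2.26) × 0.61 = 25.12 m³/s
A₂ = 17.75 × 2.89 = 51.30 m²
V₂ = Q/A₂ = 25.12/51.30 = 0.4897 m/s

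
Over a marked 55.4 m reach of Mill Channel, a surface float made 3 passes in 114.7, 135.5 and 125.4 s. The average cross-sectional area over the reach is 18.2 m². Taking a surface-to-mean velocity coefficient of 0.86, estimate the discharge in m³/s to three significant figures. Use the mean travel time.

t̄ = (114.7 + 135.5 + 125.4) / 3 = 125.2 s
v_surface = L / t̄ = 55.4 / 125.2 = 0.4425 m/s
v_mean = 0.86 × 0.4425 = 0.3805 m/s
Q = A × v_mean = 18.2 × 0.3805 = 6.926 m³/s

6.93 m³/s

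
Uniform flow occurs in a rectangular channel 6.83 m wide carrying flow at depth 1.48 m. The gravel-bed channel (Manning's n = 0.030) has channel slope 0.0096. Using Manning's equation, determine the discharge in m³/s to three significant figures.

33.7 m³/s

A = b·y = 6.83 × 1.48 = 10.11 m²
P = b + 2y = 6.83 + 2×1.48 = 9.790 m
R = A/P = 10.11/9.790 = 1.033 m
Q = (1/n)·A·R^(2/3)·S^(1/2) = (1/0.030) × 10.11 × 1.033^(2/3) × 0.0096^(1/2) = 33.73 m³/s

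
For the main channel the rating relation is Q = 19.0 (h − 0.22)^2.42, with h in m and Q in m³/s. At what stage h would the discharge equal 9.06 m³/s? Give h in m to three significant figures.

h − h₀ = (Q/C)^(1/b) = (9.06/19.0)^(1/2.42) = 0.7364 m
h = 0.22 + 0.7364 = 0.9564 m

0.956 m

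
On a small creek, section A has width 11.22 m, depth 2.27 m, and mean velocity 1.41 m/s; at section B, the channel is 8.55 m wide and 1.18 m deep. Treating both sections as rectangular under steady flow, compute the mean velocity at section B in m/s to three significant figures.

3.56 m/s

Q = A₁V₁ = (11.22×2.27) × 1.41 = 35.91 m³/s
A₂ = 8.55 × 1.18 = 10.09 m²
V₂ = Q/A₂ = 35.91/10.09 = 3.560 m/s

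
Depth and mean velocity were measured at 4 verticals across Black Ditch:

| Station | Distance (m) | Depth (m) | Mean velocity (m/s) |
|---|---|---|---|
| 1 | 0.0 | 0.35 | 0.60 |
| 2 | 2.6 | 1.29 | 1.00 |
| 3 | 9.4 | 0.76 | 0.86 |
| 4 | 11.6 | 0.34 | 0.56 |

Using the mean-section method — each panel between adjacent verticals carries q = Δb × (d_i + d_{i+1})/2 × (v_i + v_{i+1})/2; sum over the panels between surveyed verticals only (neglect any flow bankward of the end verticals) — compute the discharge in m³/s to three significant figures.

9.05 m³/s

Panel 1-2: Δb = 2.6 m, d̄ = (0.35+1.29)/2 = 0.82, v̄ = (0.60+1.00)/2 = 0.8 → q = 2.6×0.82×0.8 = 1.706 m³/s
Panel 2-3: Δb = 6.8 m, d̄ = (1.29+0.76)/2 = 1.025, v̄ = (1.00+0.86)/2 = 0.93 → q = 6.8×1.025×0.93 = 6.482 m³/s
Panel 3-4: Δb = 2.2 m, d̄ = (0.76+0.34)/2 = 0.55, v̄ = (0.86+0.56)/2 = 0.71 → q = 2.2×0.55×0.71 = 0.8591 m³/s
Q = Σ q = 9.047 m³/s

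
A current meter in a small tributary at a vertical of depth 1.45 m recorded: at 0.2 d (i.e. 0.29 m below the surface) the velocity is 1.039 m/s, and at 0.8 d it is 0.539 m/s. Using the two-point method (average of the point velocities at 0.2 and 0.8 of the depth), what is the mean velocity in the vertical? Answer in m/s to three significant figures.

v̄ = (1.039 + 0.539) / 2 = 0.7890 m/s

0.789 m/s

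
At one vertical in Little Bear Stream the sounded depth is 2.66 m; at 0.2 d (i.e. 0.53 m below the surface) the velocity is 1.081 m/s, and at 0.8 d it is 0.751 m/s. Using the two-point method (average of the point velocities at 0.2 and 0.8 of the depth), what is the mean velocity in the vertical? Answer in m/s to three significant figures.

v̄ = (1.081 + 0.751) / 2 = 0.9160 m/s

0.916 m/s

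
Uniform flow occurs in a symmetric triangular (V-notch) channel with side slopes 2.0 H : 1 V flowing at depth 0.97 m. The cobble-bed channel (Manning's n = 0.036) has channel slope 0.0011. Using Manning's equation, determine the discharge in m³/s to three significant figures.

0.993 m³/s

A = z·y² = 2.0×0.97² = 1.882 m²
P = 2y√(1+z²) = 2×0.97×√(1+2.0²) = 4.338 m
R = A/P = 1.882/4.338 = 0.4338 m
Q = (1/n)·A·R^(2/3)·S^(1/2) = (1/0.036) × 1.882 × 0.4338^(2/3) × 0.0011^(1/2) = 0.9935 m³/s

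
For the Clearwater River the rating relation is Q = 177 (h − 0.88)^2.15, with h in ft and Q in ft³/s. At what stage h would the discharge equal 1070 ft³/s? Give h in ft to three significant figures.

3.19 ft

h − h₀ = (Q/C)^(1/b) = (1070/177)^(1/2.15) = 2.309 ft
h = 0.88 + 2.309 = 3.189 ft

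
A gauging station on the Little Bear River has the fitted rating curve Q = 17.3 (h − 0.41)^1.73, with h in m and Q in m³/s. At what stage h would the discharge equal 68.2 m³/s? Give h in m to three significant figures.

h − h₀ = (Q/C)^(1/b) = (68.2/17.3)^(1/1.73) = 2.210 m
h = 0.41 + 2.210 = 2.620 m

2.62 m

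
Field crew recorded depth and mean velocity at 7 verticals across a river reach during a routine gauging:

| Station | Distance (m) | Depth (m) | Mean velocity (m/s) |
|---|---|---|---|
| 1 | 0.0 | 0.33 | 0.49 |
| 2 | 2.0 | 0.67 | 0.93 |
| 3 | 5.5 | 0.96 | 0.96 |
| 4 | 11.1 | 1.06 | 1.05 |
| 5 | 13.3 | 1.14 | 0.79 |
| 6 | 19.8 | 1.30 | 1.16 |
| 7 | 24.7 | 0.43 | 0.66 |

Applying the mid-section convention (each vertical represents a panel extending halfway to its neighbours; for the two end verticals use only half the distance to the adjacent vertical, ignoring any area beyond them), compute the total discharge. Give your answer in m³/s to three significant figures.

23.6 m³/s

w_1 = (2.0 − 0.0)/2 = 1 m; q_1 = 0.49 × 0.33 × 1 = 0.1617 m³/s
w_2 = (5.5 − 0.0)/2 = 2.75 m; q_2 = 0.93 × 0.67 × 2.75 = 1.714 m³/s
w_3 = (11.1 − 2.0)/2 = 4.55 m; q_3 = 0.96 × 0.96 × 4.55 = 4.193 m³/s
w_4 = (13.3 − 5.5)/2 = 3.9 m; q_4 = 1.05 × 1.06 × 3.9 = 4.341 m³/s
w_5 = (19.8 − 11.1)/2 = 4.35 m; q_5 = 0.79 × 1.14 × 4.35 = 3.918 m³/s
w_6 = (24.7 − 13.3)/2 = 5.7 m; q_6 = 1.16 × 1.30 × 5.7 = 8.596 m³/s
w_7 = (24.7 − 19.8)/2 = 2.45 m; q_7 = 0.66 × 0.43 × 2.45 = 0.6953 m³/s
Q = Σ qᵢ = 23.62 m³/s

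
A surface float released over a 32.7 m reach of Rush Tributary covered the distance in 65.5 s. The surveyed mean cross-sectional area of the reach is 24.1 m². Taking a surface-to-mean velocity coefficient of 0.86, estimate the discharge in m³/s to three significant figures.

v_surface = L / t̄ = 32.7 / 65.5 = 0.4992 m/s
v_mean = 0.86 × 0.4992 = 0.4293 m/s
Q = A × v_mean = 24.1 × 0.4293 = 10.35 m³/s

10.3 m³/s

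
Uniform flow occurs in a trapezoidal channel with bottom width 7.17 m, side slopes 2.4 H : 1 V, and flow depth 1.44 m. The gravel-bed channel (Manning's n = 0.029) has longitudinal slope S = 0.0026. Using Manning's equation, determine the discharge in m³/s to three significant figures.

27.7 m³/s

A = (b + z·y)·y = (7.17 + 2.4×1.44)×1.44 = 15.30 m²
P = b + 2y√(1+z²) = 7.17 + 2×1.44×√(1+2.4²) = 14.66 m
R = A/P = 15.30/14.66 = 1.044 m
Q = (1/n)·A·R^(2/3)·S^(1/2) = (1/0.029) × 15.30 × 1.044^(2/3) × 0.0026^(1/2) = 27.69 m³/s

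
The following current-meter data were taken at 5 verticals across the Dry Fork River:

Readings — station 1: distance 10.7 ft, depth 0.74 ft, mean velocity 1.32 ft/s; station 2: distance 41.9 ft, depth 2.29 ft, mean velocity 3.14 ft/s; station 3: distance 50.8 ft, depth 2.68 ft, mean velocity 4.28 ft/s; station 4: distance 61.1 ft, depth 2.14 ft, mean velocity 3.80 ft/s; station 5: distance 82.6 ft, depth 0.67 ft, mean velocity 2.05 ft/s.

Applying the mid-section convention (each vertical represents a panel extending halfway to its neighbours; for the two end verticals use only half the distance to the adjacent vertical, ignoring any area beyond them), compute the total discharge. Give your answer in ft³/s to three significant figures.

w_1 = (41.9 − 10.7)/2 = 15.6 ft; q_1 = 1.32 × 0.74 × 15.6 = 15.24 ft³/s
w_2 = (50.8 − 10.7)/2 = 20.05 ft; q_2 = 3.14 × 2.29 × 20.05 = 144.2 ft³/s
w_3 = (61.1 − 41.9)/2 = 9.6 ft; q_3 = 4.28 × 2.68 × 9.6 = 110.1 ft³/s
w_4 = (82.6 − 50.8)/2 = 15.9 ft; q_4 = 3.80 × 2.14 × 15.9 = 129.3 ft³/s
w_5 = (82.6 − 61.1)/2 = 10.75 ft; q_5 = 2.05 × 0.67 × 10.75 = 14.77 ft³/s
Q = Σ qᵢ = 413.6 ft³/s

414 ft³/s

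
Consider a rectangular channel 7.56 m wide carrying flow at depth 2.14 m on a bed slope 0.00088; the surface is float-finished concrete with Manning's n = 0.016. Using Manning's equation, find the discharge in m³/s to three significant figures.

36.9 m³/s

A = b·y = 7.56 × 2.14 = 16.18 m²
P = b + 2y = 7.56 + 2×2.14 = 11.84 m
R = A/P = 16.18/11.84 = 1.366 m
Q = (1/n)·A·R^(2/3)·S^(1/2) = (1/0.016) × 16.18 × 1.366^(2/3) × 0.00088^(1/2) = 36.94 m³/s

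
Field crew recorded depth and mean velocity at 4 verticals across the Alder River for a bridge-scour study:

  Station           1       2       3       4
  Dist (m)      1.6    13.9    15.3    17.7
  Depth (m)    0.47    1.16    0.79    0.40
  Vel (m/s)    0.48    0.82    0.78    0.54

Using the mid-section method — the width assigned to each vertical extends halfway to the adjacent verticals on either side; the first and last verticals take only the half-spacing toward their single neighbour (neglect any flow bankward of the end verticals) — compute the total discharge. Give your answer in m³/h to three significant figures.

w_1 = (13.9 − 1.6)/2 = 6.15 m; q_1 = 0.48 × 0.47 × 6.15 = 1.387 m³/s
w_2 = (15.3 − 1.6)/2 = 6.85 m; q_2 = 0.82 × 1.16 × 6.85 = 6.516 m³/s
w_3 = (17.7 − 13.9)/2 = 1.9 m; q_3 = 0.78 × 0.79 × 1.9 = 1.171 m³/s
w_4 = (17.7 − 15.3)/2 = 1.2 m; q_4 = 0.54 × 0.40 × 1.2 = 0.2592 m³/s
Q = Σ qᵢ = 9.333 m³/s
= 9.333 × 3600 = 33600 m³/h

33600 m³/h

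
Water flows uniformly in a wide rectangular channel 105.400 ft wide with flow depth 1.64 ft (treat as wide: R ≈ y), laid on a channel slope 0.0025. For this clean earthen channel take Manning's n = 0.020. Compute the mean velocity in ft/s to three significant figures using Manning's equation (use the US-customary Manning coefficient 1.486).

5.17 ft/s

A = b·y = 105.400 × 1.64 = 172.9 ft²
Wide channel: R ≈ y = 1.64 ft
Q = (1.486/n)·A·R^(2/3)·S^(1/2) = (1.486/0.020) × 172.9 × 1.640^(2/3) × 0.0025^(1/2) = 893.0 ft³/s
V = Q/A = 893.0/172.9 = 5.166 ft/s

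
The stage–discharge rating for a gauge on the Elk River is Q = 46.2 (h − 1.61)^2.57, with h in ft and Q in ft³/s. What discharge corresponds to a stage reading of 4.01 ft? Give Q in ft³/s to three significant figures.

Q = 46.2 × (4.01 − 1.61)^2.57 = 46.2 × 2.4^2.57 = 438.3 ft³/s

438 ft³/s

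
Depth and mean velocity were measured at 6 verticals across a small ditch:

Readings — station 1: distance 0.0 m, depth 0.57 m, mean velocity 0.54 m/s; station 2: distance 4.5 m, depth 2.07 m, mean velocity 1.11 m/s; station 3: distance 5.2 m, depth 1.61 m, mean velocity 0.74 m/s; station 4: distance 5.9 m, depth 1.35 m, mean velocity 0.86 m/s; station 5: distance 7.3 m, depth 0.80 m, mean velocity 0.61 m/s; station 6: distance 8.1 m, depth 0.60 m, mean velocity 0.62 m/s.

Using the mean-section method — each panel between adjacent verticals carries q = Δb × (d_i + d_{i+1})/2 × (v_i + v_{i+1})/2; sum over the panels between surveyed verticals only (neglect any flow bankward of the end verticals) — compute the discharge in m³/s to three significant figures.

8.37 m³/s

Panel 1-2: Δb = 4.5 m, d̄ = (0.57+2.07)/2 = 1.32, v̄ = (0.54+1.11)/2 = 0.825 → q = 4.5×1.32×0.825 = 4.901 m³/s
Panel 2-3: Δb = 0.7 m, d̄ = (2.07+1.61)/2 = 1.84, v̄ = (1.11+0.74)/2 = 0.925 → q = 0.7×1.84×0.925 = 1.191 m³/s
Panel 3-4: Δb = 0.7 m, d̄ = (1.61+1.35)/2 = 1.48, v̄ = (0.74+0.86)/2 = 0.8 → q = 0.7×1.48×0.8 = 0.8288 m³/s
Panel 4-5: Δb = 1.4 m, d̄ = (1.35+0.80)/2 = 1.075, v̄ = (0.86+0.61)/2 = 0.735 → q = 1.4×1.075×0.735 = 1.106 m³/s
Panel 5-6: Δb = 0.8 m, d̄ = (0.80+0.60)/2 = 0.7, v̄ = (0.61+0.62)/2 = 0.615 → q = 0.8×0.7×0.615 = 0.3444 m³/s
Q = Σ q = 8.371 m³/s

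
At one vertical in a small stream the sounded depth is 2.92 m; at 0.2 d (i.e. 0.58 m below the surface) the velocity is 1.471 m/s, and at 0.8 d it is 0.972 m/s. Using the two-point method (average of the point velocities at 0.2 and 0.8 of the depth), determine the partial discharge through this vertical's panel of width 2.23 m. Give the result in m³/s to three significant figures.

v̄ = (1.471 + 0.972) / 2 = 1.222 m/s
q = v̄ × d × w = 1.222 × 2.92 × 2.23 = 7.954 m³/s

7.95 m³/s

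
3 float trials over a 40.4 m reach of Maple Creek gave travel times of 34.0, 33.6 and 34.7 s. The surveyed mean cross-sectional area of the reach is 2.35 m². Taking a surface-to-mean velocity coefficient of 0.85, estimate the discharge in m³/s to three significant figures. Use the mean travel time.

2.37 m³/s

t̄ = (34.0 + 33.6 + 34.7) / 3 = 34.1 s
v_surface = L / t̄ = 40.4 / 34.1 = 1.185 m/s
v_mean = 0.85 × 1.185 = 1.007 m/s
Q = A × v_mean = 2.35 × 1.007 = 2.367 m³/s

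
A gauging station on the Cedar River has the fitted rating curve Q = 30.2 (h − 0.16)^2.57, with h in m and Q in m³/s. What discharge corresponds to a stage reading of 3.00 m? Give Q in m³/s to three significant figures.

Q = 30.2 × (3.00 − 0.16)^2.57 = 30.2 × 2.84^2.57 = 441.6 m³/s

442 m³/s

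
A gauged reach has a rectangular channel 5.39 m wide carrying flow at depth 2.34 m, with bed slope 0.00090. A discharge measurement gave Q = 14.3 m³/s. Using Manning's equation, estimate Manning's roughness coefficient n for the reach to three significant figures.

A = b·y = 5.39 × 2.34 = 12.61 m²
P = b + 2y = 5.39 + 2×2.34 = 10.07 m
R = A/P = 12.61/10.07 = 1.252 m
n = (1/Q)·A·R^(2/3)·S^(1/2) = (1/14.3) × 12.61 × 1.162 × 0.03000 = 0.03074

0.0307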